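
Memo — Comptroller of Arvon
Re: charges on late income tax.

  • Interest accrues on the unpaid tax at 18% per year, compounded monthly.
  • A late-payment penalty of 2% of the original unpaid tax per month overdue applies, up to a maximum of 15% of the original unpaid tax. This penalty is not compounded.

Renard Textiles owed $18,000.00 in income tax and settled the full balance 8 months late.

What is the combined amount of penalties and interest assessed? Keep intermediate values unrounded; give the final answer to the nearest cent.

$4,976.87

Penalty (uncapped): 8 × 2% × $18,000.00 = $2,880.00; cap = 15% × $18,000.00 = $2,700.00 → penalty = $2,700.00
Interest (18%/yr ÷ 12 = 1.5%/month): $18,000.00 × ((1 + 0.015)^8 − 1) = $2,276.8666…
Penalties + interest = $2,700.0000 + $2,276.8666… = $4,976.87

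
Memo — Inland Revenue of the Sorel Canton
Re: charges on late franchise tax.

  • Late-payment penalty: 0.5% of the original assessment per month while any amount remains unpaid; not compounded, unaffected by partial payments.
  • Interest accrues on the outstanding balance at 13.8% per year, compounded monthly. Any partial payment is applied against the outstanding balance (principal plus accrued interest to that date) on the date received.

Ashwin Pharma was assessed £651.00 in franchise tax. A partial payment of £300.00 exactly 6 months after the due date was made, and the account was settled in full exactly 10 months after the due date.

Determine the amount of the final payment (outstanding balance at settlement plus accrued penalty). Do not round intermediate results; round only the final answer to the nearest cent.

£448.37

Monthly rate = 13.8% ÷ 12 = 1.15%
Balance at month 6: £651.0000 × (1 + 0.0115)^6 = £697.2304…
After £300.00 payment: £697.2304… − £300.00 = £397.2304…
Balance at month 10: £397.2304… × (1 + 0.0115)^4 = £415.8206…
Penalty: 10 × 0.5% × £651.00 = £32.55
Final settlement = outstanding balance + penalty = £415.8206… + £32.55 = £448.37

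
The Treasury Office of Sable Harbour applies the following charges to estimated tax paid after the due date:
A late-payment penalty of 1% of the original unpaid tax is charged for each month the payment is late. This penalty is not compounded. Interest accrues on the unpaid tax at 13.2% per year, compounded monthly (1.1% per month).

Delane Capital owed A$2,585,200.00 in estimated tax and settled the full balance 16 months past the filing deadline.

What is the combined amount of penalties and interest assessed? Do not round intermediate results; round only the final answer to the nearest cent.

A$908,161.95

Late-payment penalty: 16 × 1% × A$2,585,200.00 = A$413,632.00
Interest: A$2,585,200.00 × ((1 + 0.011)^16 − 1) = A$2,585,200.00 × 0.1912927… = A$494,529.9514…
Penalties + interest = A$413,632.0000 + A$494,529.9514… = A$908,161.95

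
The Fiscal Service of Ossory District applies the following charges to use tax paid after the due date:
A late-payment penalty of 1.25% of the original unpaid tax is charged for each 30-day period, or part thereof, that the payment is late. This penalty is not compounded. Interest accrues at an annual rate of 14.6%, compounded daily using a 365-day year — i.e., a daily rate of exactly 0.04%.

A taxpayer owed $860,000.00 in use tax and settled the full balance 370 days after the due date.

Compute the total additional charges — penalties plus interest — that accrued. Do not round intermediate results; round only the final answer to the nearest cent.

Penalty periods: ⌈370/30⌉ = 13; penalty = 13 × 1.25% × $860,000.00 = $139,750.00
Interest: $860,000.00 × ((1 + 0.0004)^370 − 1) = $860,000.00 × 0.15947858… = $137,151.5826…
Penalties + interest = $139,750.0000 + $137,151.5826… = $276,901.58

$276,901.58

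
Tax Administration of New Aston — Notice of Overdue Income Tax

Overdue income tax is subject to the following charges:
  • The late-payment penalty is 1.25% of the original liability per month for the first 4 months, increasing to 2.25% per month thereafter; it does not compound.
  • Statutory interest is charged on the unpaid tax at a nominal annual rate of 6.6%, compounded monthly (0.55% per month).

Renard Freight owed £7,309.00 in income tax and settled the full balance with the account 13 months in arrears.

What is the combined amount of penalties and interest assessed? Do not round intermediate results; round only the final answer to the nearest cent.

£2,385.71

Penalty, months 1–4: 4 × 1.25% × £7,309.00 = £365.45
Penalty, months 5–13: 9 × 2.25% × £7,309.00 = £1,480.07…
Interest: £7,309.00 × ((1 + 0.0055)^13 − 1) = £7,309.00 × 0.0739077… = £540.1917…
Penalties + interest = £1,845.5225 + £540.1917… = £2,385.71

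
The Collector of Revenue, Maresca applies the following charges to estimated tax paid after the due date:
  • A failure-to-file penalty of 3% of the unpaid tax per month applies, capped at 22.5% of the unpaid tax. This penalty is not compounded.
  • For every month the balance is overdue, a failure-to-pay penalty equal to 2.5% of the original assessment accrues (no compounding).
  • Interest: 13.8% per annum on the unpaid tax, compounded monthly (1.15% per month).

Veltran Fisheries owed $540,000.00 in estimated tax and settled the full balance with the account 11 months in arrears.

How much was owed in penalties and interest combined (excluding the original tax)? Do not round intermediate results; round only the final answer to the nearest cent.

$342,376.50

Failure-to-file: 11 × 3% × $540,000.00 = $178,200.00, capped at 22.5% × $540,000.00 = $121,500.00
Failure-to-pay penalty: 11 × 2.5% × $540,000.00 = $148,500.00
Interest: $540,000.00 × ((1 + 0.0115)^11 − 1) = $540,000.00 × 0.1340306… = $72,376.5025…
Penalties + interest = $270,000.0000 + $72,376.5025… = $342,376.50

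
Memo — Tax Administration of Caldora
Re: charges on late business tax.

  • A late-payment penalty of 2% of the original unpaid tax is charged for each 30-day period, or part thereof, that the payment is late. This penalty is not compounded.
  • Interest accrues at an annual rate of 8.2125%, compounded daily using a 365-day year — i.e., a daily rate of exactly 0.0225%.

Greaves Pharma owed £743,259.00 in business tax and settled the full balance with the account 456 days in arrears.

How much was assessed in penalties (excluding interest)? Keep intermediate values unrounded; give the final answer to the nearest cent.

Penalty periods: ⌈456/30⌉ = 16; penalty = 16 × 2% × £743,259.00 = £237,842.88

£237,842.88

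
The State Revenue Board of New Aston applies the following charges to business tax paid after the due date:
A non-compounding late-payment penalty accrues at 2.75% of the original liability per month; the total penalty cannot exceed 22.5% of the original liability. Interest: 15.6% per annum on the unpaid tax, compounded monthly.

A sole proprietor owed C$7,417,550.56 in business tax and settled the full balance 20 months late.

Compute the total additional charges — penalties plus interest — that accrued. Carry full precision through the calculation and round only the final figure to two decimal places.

Penalty (uncapped): 20 × 2.75% × C$7,417,550.56 = C$4,079,652.81…; cap = 22.5% × C$7,417,550.56 = C$1,668,948.88… → penalty = C$1,668,948.88…
Interest (15.6%/yr ÷ 12 = 1.3%/month): C$7,417,550.56 × ((1 + 0.013)^20 − 1) = C$2,186,389.0929…
Penalties + interest = C$1,668,948.8760 + C$2,186,389.0929… = C$3,855,337.97

C$3,855,337.97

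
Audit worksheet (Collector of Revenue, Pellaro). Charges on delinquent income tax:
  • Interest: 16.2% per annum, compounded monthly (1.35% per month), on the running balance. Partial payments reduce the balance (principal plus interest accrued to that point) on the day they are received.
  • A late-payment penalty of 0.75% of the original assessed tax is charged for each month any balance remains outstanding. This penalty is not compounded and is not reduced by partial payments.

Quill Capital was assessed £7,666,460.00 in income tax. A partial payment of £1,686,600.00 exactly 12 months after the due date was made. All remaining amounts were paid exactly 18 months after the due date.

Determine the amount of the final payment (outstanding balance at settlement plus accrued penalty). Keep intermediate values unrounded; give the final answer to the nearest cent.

Balance at month 12: £7,666,460.0000 × (1 + 0.0135)^12 = £9,004,921.0685…
After £1,686,600.00 payment: £9,004,921.0685… − £1,686,600.00 = £7,318,321.0685…
Balance at month 18: £7,318,321.0685… × (1 + 0.0135)^6 = £7,931,475.3175…
Penalty: 18 × 0.75% × £7,666,460.00 = £1,034,972.10
Final settlement = outstanding balance + penalty = £7,931,475.3175… + £1,034,972.10 = £8,966,447.42

£8,966,447.42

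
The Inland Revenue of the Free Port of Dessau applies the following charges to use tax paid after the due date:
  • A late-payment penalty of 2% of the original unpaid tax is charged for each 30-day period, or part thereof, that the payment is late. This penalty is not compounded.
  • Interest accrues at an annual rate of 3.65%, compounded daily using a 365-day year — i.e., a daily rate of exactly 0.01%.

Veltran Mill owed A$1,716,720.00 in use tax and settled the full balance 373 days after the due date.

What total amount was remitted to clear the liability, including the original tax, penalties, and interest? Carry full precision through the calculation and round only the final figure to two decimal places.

Penalty periods: ⌈373/30⌉ = 13; penalty = 13 × 2% × A$1,716,720.00 = A$446,347.20
Interest: A$1,716,720.00 × ((1 + 0.0001)^373 − 1) = A$1,716,720.00 × 0.03800244… = A$65,239.5483…
Total = A$1,716,720.00 + A$446,347.2000 + A$65,239.5483… = A$2,228,306.75

A$2,228,306.75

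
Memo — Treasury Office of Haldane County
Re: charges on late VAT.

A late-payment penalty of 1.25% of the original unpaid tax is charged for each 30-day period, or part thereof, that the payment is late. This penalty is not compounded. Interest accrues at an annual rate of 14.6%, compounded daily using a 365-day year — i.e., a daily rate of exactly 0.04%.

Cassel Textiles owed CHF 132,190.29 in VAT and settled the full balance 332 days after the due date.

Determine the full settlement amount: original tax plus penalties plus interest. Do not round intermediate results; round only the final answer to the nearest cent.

CHF 170,788.70

Penalty periods: ⌈332/30⌉ = 12; penalty = 12 × 1.25% × CHF 132,190.29 = CHF 19,828.54…
Interest: CHF 132,190.29 × ((1 + 0.0004)^332 − 1) = CHF 132,190.29 × 0.14199125… = CHF 18,769.8642…
Total = CHF 132,190.29 + CHF 19,828.5435 + CHF 18,769.8642… = CHF 170,788.70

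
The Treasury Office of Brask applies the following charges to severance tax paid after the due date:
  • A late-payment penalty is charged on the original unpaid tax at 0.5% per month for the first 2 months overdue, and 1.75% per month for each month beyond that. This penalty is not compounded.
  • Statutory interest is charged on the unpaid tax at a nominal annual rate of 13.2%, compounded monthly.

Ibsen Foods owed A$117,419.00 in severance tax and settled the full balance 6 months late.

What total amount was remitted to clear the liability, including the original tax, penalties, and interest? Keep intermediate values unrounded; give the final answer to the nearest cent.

Penalty, months 1–2: 2 × 0.5% × A$117,419.00 = A$1,174.19
Penalty, months 3–6: 4 × 1.75% × A$117,419.00 = A$8,219.33
Interest (13.2%/yr ÷ 12 = 1.1%/month): A$117,419.00 × ((1 + 0.011)^6 − 1) = A$7,965.9211…
Total = A$117,419.00 + A$9,393.5200 + A$7,965.9211… = A$134,778.44

A$134,778.44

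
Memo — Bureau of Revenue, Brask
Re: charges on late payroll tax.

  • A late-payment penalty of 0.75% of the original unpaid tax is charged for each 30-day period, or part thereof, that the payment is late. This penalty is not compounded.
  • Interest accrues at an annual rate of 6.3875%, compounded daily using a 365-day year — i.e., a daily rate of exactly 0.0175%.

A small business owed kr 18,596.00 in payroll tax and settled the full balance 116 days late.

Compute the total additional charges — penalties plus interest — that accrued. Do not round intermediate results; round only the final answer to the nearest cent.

Penalty periods: ⌈116/30⌉ = 4; penalty = 4 × 0.75% × kr 18,596.00 = kr 557.88
Interest: kr 18,596.00 × ((1 + 0.000175)^116 − 1) = kr 18,596.00 × 0.02050563… = kr 381.3228…
Penalties + interest = kr 557.8800 + kr 381.3228… = kr 939.20

kr 939.20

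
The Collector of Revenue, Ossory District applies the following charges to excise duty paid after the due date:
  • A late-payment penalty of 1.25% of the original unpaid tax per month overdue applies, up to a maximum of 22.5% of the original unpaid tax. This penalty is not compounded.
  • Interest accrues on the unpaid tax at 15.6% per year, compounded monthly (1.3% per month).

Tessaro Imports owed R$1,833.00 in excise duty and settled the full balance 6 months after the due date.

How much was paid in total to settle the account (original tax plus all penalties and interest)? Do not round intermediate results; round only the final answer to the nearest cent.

R$2,118.18

Penalty: 6 × 1.25% × R$1,833.00 = R$137.48… (below the 22.5% cap of R$412.43…)
Interest: R$1,833.00 × ((1 + 0.013)^6 − 1) = R$1,833.00 × 0.0805794… = R$147.7020…
Total = R$1,833.00 + R$137.4750 + R$147.7020… = R$2,118.18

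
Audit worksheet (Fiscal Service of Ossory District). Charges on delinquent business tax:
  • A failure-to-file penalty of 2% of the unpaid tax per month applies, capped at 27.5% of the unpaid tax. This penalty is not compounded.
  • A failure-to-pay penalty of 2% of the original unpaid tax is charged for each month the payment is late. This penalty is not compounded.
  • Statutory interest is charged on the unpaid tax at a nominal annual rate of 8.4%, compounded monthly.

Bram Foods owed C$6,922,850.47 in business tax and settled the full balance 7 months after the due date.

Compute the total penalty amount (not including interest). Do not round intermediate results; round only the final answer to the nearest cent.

C$1,938,398.13

Failure-to-file: 7 × 2% × C$6,922,850.47 = C$969,199.07… (under the 27.5% cap)
Failure-to-pay penalty: 7 × 2% × C$6,922,850.47 = C$969,199.07…
Total penalty = C$969,199.07… + C$969,199.07… = C$1,938,398.13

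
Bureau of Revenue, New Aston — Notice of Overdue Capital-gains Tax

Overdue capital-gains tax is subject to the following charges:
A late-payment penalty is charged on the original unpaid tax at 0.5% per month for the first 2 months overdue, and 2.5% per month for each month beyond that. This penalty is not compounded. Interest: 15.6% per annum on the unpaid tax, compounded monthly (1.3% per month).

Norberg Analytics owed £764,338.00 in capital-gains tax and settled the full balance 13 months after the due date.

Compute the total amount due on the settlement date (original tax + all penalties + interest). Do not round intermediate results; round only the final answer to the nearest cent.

£1,121,919.20

Penalty, months 1–2: 2 × 0.5% × £764,338.00 = £7,643.38
Penalty, months 3–13: 11 × 2.5% × £764,338.00 = £210,192.95
Interest: £764,338.00 × ((1 + 0.013)^13 − 1) = £764,338.00 × 0.1828312… = £139,744.8715…
Total = £764,338.00 + £217,836.3300 + £139,744.8715… = £1,121,919.20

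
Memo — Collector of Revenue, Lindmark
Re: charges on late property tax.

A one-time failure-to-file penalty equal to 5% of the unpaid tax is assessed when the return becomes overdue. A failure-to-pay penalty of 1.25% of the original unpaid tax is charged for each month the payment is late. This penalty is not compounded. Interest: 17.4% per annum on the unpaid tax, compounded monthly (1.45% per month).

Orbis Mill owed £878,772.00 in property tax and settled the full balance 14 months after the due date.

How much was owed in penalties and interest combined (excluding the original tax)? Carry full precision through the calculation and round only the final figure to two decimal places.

£393,942.95

Failure-to-file penalty: 5% × £878,772.00 = £43,938.60
Failure-to-pay penalty: 14 × 1.25% × £878,772.00 = £153,785.10
Interest: £878,772.00 × ((1 + 0.0145)^14 − 1) = £878,772.00 × 0.2232880… = £196,219.2515…
Penalties + interest = £197,723.7000 + £196,219.2515… = £393,942.95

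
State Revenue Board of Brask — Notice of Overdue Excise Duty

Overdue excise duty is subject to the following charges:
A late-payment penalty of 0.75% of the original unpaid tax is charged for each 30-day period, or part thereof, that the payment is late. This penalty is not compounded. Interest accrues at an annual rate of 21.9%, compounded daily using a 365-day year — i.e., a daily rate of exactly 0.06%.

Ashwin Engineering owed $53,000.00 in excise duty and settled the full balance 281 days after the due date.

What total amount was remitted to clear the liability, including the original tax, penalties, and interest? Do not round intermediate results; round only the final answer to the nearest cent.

$66,705.10

Penalty periods: ⌈281/30⌉ = 10; penalty = 10 × 0.75% × $53,000.00 = $3,975.00
Interest: $53,000.00 × ((1 + 0.0006)^281 − 1) = $53,000.00 × 0.18358674… = $9,730.0973…
Total = $53,000.00 + $3,975.0000 + $9,730.0973… = $66,705.10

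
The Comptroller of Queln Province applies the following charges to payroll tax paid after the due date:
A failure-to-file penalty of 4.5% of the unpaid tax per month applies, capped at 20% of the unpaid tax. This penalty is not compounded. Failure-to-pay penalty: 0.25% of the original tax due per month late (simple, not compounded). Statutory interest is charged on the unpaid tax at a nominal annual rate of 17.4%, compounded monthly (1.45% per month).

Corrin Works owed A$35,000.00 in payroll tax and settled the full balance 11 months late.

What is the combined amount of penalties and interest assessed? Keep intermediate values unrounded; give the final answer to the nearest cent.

Failure-to-file: 11 × 4.5% × A$35,000.00 = A$17,325.00, capped at 20% × A$35,000.00 = A$7,000.00
Failure-to-pay penalty = 0.25% × A$35,000.00 × 11 mo = A$962.50
Interest: A$35,000.00 × ((1 + 0.0145)^11 − 1) = A$35,000.00 × 0.1715817… = A$6,005.3581…
Penalties + interest = A$7,962.5000 + A$6,005.3581… = A$13,967.86

A$13,967.86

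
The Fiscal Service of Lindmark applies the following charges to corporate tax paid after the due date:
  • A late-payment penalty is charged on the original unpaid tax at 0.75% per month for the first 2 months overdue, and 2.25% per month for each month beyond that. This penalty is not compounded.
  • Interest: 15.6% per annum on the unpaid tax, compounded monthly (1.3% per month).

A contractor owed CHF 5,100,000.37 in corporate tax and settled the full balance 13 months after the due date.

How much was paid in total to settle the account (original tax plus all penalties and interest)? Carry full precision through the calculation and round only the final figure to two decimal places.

Penalty, months 1–2: 2 × 0.75% × CHF 5,100,000.37 = CHF 76,500.01…
Penalty, months 3–13: 11 × 2.25% × CHF 5,100,000.37 = CHF 1,262,250.09…
Interest: CHF 5,100,000.37 × ((1 + 0.013)^13 − 1) = CHF 5,100,000.37 × 0.1828312… = CHF 932,439.4394…
Total = CHF 5,100,000.37 + CHF 1,338,750.0971… + CHF 932,439.4394… = CHF 7,371,189.91

CHF 7,371,189.91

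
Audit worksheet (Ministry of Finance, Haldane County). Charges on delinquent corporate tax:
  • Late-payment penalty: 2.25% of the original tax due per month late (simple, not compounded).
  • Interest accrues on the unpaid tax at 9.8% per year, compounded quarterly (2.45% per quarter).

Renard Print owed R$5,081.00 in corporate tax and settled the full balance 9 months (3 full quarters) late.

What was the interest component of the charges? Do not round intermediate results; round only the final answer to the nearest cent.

R$382.68

Interest: R$5,081.00 × ((1 + 0.0245)^3 − 1) = R$5,081.00 × 0.0753155… = R$382.6778…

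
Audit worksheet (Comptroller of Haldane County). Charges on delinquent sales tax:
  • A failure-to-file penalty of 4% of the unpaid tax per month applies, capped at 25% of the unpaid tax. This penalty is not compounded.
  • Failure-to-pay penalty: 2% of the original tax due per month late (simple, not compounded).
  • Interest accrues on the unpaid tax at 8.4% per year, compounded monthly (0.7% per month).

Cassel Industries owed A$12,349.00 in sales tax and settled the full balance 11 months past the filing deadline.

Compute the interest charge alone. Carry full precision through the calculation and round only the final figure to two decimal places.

Interest: A$12,349.00 × ((1 + 0.007)^11 − 1) = A$12,349.00 × 0.0797524… = A$984.8623…

A$984.86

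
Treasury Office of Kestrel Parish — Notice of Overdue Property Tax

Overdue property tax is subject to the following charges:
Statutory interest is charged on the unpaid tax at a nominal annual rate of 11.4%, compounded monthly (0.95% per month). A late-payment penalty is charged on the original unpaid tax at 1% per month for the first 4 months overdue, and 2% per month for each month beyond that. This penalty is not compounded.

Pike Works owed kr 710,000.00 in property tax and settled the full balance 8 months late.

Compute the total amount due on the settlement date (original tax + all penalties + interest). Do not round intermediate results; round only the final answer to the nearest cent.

Penalty, months 1–4: 4 × 1% × kr 710,000.00 = kr 28,400.00
Penalty, months 5–8: 4 × 2% × kr 710,000.00 = kr 56,800.00
Interest: kr 710,000.00 × ((1 + 0.0095)^8 − 1) = kr 710,000.00 × 0.0785756… = kr 55,788.6671…
Total = kr 710,000.00 + kr 85,200.0000 + kr 55,788.6671… = kr 850,988.67

kr 850,988.67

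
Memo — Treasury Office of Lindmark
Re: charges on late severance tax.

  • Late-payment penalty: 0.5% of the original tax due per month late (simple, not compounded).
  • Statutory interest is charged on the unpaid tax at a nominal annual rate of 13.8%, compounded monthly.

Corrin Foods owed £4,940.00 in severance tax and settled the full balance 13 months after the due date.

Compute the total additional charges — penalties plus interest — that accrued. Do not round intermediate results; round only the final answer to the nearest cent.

Late-payment penalty: 13 × 0.5% × £4,940.00 = £321.10
Interest (13.8%/yr ÷ 12 = 1.15%/month): £4,940.00 × ((1 + 0.0115)^13 − 1) = £791.7004…
Penalties + interest = £321.1000 + £791.7004… = £1,112.80

£1,112.80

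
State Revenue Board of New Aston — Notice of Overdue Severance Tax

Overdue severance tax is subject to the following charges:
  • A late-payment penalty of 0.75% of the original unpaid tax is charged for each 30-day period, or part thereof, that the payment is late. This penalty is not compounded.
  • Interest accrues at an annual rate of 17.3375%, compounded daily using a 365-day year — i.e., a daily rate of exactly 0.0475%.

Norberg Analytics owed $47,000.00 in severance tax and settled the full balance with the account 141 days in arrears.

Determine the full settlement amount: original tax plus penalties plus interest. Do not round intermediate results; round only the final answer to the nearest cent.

Penalty periods: ⌈141/30⌉ = 5; penalty = 5 × 0.75% × $47,000.00 = $1,762.50
Interest: $47,000.00 × ((1 + 0.000475)^141 − 1) = $47,000.00 × 0.06925174… = $3,254.8319…
Total = $47,000.00 + $1,762.5000 + $3,254.8319… = $52,017.33

$52,017.33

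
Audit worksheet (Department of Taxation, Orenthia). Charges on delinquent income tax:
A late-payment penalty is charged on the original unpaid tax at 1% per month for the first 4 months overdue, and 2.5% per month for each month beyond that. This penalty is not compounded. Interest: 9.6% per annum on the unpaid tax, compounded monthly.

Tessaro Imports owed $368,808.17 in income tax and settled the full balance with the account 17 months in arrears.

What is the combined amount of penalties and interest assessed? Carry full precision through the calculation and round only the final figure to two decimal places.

Penalty, months 1–4: 4 × 1% × $368,808.17 = $14,752.33…
Penalty, months 5–17: 13 × 2.5% × $368,808.17 = $119,862.66…
Interest (9.6%/yr ÷ 12 = 0.8%/month): $368,808.17 × ((1 + 0.008)^17 − 1) = $53,500.0930…
Penalties + interest = $134,614.9821… + $53,500.0930… = $188,115.08

$188,115.08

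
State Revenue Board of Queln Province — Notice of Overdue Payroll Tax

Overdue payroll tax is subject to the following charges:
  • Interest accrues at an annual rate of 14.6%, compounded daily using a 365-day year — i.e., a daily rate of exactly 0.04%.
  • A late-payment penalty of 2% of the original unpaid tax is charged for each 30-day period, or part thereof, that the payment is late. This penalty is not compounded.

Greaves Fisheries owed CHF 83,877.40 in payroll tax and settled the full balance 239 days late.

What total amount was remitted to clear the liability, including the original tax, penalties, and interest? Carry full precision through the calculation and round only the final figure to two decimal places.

Penalty periods: ⌈239/30⌉ = 8; penalty = 8 × 2% × CHF 83,877.40 = CHF 13,420.38…
Interest: CHF 83,877.40 × ((1 + 0.0004)^239 − 1) = CHF 83,877.40 × 0.10029782… = CHF 8,412.7200…
Total = CHF 83,877.40 + CHF 13,420.3840 + CHF 8,412.7200… = CHF 105,710.50

CHF 105,710.50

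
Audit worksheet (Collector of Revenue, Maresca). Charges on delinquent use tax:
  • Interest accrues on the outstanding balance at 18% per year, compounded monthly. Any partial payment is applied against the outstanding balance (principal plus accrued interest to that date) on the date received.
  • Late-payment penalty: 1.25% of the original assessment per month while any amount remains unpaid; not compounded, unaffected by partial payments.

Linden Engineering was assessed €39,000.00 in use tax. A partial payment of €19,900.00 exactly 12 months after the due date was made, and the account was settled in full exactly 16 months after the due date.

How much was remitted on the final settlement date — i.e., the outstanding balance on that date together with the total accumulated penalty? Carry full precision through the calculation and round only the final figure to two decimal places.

€36,169.30

Monthly rate = 18% ÷ 12 = 1.5%
Balance at month 12: €39,000.0000 × (1 + 0.015)^12 = €46,629.1087…
After €19,900.00 payment: €46,629.1087… − €19,900.00 = €26,729.1087…
Balance at month 16: €26,729.1087… × (1 + 0.015)^4 = €28,369.3017…
Penalty: 16 × 1.25% × €39,000.00 = €7,800.00
Final settlement = outstanding balance + penalty = €28,369.3017… + €7,800.00 = €36,169.30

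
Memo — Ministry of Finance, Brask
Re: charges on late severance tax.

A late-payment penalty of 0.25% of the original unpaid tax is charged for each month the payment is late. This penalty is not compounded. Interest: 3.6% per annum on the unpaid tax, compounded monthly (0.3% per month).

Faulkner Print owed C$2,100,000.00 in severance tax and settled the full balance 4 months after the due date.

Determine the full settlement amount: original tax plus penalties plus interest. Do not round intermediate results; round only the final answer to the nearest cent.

C$2,146,313.63

Late-payment penalty = 0.25% × C$2,100,000.00 × 4 mo = C$21,000.00
Interest: C$2,100,000.00 × ((1 + 0.003)^4 − 1) = C$2,100,000.00 × 0.0120541… = C$25,313.6270…
Total = C$2,100,000.00 + C$21,000.0000 + C$25,313.6270… = C$2,146,313.63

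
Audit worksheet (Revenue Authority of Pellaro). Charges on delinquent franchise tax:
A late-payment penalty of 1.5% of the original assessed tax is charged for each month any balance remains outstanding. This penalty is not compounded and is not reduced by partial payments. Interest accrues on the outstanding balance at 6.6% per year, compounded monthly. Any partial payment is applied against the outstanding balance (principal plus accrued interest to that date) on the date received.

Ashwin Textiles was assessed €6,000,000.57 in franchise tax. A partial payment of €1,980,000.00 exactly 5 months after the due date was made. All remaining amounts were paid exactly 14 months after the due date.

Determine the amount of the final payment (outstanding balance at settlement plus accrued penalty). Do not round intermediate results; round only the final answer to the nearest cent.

Monthly rate = 6.6% ÷ 12 = 0.55%
Balance at month 5: €6,000,000.5700 × (1 + 0.0055)^5 = €6,166,825.5958…
After €1,980,000.00 payment: €6,166,825.5958… − €1,980,000.00 = €4,186,825.5958…
Balance at month 14: €4,186,825.5958… × (1 + 0.0055)^9 = €4,398,691.9143…
Penalty: 14 × 1.5% × €6,000,000.57 = €1,260,000.12…
Final settlement = outstanding balance + penalty = €4,398,691.9143… + €1,260,000.12… = €5,658,692.03

€5,658,692.03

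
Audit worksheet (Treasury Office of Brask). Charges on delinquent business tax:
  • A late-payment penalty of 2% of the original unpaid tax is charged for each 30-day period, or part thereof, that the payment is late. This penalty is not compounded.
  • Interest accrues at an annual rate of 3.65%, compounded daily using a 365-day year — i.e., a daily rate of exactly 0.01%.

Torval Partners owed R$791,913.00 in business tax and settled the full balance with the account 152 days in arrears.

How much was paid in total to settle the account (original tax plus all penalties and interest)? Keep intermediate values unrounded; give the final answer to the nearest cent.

Penalty periods: ⌈152/30⌉ = 6; penalty = 6 × 2% × R$791,913.00 = R$95,029.56
Interest: R$791,913.00 × ((1 + 0.0001)^152 − 1) = R$791,913.00 × 0.01531534… = R$12,128.4136…
Total = R$791,913.00 + R$95,029.5600 + R$12,128.4136… = R$899,070.97

R$899,070.97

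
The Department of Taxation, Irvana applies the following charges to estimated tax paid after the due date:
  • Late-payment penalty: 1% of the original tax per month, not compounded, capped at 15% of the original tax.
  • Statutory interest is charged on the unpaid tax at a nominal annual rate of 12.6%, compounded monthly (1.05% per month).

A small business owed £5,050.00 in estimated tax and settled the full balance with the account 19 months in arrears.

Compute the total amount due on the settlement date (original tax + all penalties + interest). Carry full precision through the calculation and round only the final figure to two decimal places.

Penalty (uncapped): 19 × 1% × £5,050.00 = £959.50; cap = 15% × £5,050.00 = £757.50 → penalty = £757.50
Interest: £5,050.00 × ((1 + 0.0105)^19 − 1) = £5,050.00 × 0.2195231… = £1,108.5918…
Total = £5,050.00 + £757.5000 + £1,108.5918… = £6,916.09

£6,916.09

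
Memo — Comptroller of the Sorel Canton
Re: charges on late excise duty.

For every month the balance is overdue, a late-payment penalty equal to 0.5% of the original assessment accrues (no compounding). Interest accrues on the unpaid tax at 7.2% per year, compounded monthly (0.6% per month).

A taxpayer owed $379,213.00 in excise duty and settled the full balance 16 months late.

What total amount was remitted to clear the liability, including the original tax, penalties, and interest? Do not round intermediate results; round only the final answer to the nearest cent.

Late-payment penalty: 16 × 0.5% × $379,213.00 = $30,337.04
Interest: $379,213.00 × ((1 + 0.006)^16 − 1) = $379,213.00 × 0.1004434… = $38,089.4252…
Total = $379,213.00 + $30,337.0400 + $38,089.4252… = $447,639.47

$447,639.47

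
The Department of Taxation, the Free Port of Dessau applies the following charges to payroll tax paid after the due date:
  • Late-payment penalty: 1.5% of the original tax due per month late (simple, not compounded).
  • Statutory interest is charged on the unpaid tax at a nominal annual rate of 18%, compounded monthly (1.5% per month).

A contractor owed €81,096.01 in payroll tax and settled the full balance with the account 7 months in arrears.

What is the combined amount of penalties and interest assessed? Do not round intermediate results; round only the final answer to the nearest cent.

Late-payment penalty = 1.5% × €81,096.01 × 7 mo = €8,515.08…
Interest: €81,096.01 × ((1 + 0.015)^7 − 1) = €81,096.01 × 0.1098449… = €8,907.9842…
Penalties + interest = €8,515.0811… + €8,907.9842… = €17,423.07

€17,423.07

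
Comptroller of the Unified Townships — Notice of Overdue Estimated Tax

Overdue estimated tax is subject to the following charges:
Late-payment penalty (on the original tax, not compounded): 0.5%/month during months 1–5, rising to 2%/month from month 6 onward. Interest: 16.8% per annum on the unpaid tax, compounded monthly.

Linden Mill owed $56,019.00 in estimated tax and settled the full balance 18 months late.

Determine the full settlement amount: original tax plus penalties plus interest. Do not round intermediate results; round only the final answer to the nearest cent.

$87,913.38

Penalty, months 1–5: 5 × 0.5% × $56,019.00 = $1,400.48…
Penalty, months 6–18: 13 × 2% × $56,019.00 = $14,564.94
Interest (16.8%/yr ÷ 12 = 1.4%/month): $56,019.00 × ((1 + 0.014)^18 − 1) = $15,928.9695…
Total = $56,019.00 + $15,965.4150 + $15,928.9695… = $87,913.38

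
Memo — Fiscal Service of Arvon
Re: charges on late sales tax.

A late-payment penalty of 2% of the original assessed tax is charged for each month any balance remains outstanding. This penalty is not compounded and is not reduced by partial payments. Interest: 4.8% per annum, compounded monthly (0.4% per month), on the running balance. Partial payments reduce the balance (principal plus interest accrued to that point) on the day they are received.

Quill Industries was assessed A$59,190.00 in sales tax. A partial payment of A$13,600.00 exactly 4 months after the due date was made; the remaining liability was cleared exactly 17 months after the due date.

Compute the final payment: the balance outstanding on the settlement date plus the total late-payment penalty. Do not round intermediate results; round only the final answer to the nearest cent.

Balance at month 4: A$59,190.0000 × (1 + 0.004)^4 = A$60,142.7374…
After A$13,600.00 payment: A$60,142.7374… − A$13,600.00 = A$46,542.7374…
Balance at month 17: A$46,542.7374… × (1 + 0.004)^13 = A$49,021.9056…
Penalty: 17 × 2% × A$59,190.00 = A$20,124.60
Final settlement = outstanding balance + penalty = A$49,021.9056… + A$20,124.60 = A$69,146.51

A$69,146.51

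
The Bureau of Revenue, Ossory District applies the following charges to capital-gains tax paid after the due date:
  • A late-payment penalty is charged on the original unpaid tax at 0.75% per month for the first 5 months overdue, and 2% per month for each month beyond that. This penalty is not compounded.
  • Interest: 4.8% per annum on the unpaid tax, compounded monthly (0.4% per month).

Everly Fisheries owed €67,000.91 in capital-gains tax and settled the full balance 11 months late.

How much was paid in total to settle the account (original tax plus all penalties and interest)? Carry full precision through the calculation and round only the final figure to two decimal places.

€80,561.27

Penalty, months 1–5: 5 × 0.75% × €67,000.91 = €2,512.53…
Penalty, months 6–11: 6 × 2% × €67,000.91 = €8,040.11…
Interest: €67,000.91 × ((1 + 0.004)^11 − 1) = €67,000.91 × 0.0448906… = €3,007.7141…
Total = €67,000.91 + €10,552.6433… + €3,007.7141… = €80,561.27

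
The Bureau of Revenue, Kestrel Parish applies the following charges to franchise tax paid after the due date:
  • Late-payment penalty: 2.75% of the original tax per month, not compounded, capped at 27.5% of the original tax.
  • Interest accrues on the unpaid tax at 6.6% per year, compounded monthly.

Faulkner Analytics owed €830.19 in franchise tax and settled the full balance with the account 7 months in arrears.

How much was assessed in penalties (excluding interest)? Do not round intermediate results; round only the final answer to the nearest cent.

€159.81

Penalty: 7 × 2.75% × €830.19 = €159.81… (below the 27.5% cap of €228.30…)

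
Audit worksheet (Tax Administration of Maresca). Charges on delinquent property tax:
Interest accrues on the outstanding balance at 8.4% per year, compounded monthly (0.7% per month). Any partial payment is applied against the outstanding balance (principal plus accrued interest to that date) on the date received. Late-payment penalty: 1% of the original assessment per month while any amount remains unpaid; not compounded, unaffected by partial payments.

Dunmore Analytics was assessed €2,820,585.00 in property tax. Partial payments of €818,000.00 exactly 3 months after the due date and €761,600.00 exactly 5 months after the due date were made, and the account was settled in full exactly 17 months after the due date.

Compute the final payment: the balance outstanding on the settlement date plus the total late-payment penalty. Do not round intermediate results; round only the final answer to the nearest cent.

€1,925,193.35

Balance at month 3: €2,820,585.0000 × (1 + 0.007)^3 = €2,880,232.8785…
After €818,000.00 payment: €2,880,232.8785… − €818,000.00 = €2,062,232.8785…
Balance at month 5: €2,062,232.8785… × (1 + 0.007)^2 = €2,091,205.1882…
After €761,600.00 payment: €2,091,205.1882… − €761,600.00 = €1,329,605.1882…
Balance at month 17: €1,329,605.1882… × (1 + 0.007)^12 = €1,445,693.8972…
Penalty: 17 × 1% × €2,820,585.00 = €479,499.45
Final settlement = outstanding balance + penalty = €1,445,693.8972… + €479,499.45 = €1,925,193.35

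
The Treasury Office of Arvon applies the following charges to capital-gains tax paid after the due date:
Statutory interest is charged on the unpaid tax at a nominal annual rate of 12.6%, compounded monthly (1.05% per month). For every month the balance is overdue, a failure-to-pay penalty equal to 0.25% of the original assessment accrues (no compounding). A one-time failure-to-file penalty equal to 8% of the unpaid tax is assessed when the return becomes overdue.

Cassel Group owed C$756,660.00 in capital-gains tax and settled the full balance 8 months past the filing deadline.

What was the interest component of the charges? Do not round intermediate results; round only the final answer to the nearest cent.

Interest: C$756,660.00 × ((1 + 0.0105)^8 − 1) = C$756,660.00 × 0.0871527… = C$65,944.9507…

C$65,944.95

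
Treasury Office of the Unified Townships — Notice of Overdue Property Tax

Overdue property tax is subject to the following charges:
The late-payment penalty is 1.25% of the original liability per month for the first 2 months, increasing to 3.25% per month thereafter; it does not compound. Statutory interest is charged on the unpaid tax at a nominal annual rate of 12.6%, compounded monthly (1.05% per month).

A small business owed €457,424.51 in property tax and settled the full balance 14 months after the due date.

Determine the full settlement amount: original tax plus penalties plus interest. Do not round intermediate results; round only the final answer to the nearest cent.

Penalty, months 1–2: 2 × 1.25% × €457,424.51 = €11,435.61…
Penalty, months 3–14: 12 × 3.25% × €457,424.51 = €178,395.56…
Interest: €457,424.51 × ((1 + 0.0105)^14 − 1) = €457,424.51 × 0.1574666… = €72,029.0605…
Total = €457,424.51 + €189,831.1717… + €72,029.0605… = €719,284.74

€719,284.74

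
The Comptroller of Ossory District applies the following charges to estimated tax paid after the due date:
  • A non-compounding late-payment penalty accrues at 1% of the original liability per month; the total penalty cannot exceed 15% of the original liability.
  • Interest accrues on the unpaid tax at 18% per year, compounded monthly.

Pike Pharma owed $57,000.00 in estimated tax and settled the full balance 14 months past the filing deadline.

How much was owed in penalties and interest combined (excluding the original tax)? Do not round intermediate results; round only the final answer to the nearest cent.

Penalty: 14 × 1% × $57,000.00 = $7,980.00 (below the 15% cap of $8,550.00)
Interest (18%/yr ÷ 12 = 1.5%/month): $57,000.00 × ((1 + 0.015)^14 − 1) = $13,210.0766…
Penalties + interest = $7,980.0000 + $13,210.0766… = $21,190.08

$21,190.08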